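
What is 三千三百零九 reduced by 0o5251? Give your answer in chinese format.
Convert 三千三百零九 (Chinese numeral) → 3×1000 + 3×100 + 9 = 3309 (decimal)
Convert 0o5251 (octal) → 5×512 + 2×64 + 5×8 + 1 = 2729 (decimal)
Compute 3309 - 2729 = 580
Convert 580 (decimal) → 580 = 5×100 + 8×10 → 五百八十 (Chinese numeral)
五百八十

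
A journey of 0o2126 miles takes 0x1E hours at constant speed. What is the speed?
Convert 0o2126 (octal) → 2×512 + 1×64 + 2×8 + 6 = 1110 (decimal)
Convert 0x1E (hexadecimal) → 1×16 + 14 = 30 (decimal)
Compute 1110 ÷ 30 = 37
37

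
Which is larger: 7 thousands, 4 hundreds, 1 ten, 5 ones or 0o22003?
Convert 7 thousands, 4 hundreds, 1 ten, 5 ones (place-value notation) → 7×1000 + 4×100 + 1×10 + 5 = 7415 (decimal)
Convert 0o22003 (octal) → 2×4096 + 2×512 + 3 = 9219 (decimal)
Compare 7415 vs 9219: larger = 9219
9219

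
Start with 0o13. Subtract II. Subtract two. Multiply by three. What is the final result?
Convert 0o13 (octal) → 1×8 + 3 = 11 (decimal)
Start: 11
Convert II (Roman numeral) → 1 + 1 = 2 (decimal)
11 - 2 = 9
Convert two (English words) → 2 (decimal)
9 - 2 = 7
Convert three (English words) → 3 (decimal)
7 × 3 = 21
21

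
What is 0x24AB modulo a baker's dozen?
Convert 0x24AB (hexadecimal) → 2×4096 + 4×256 + 10×16 + 11 = 9387 (decimal)
Convert a baker's dozen (colloquial) → 13 (decimal)
Compute 9387 mod 13 = 1
1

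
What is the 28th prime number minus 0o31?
The 28th prime number = 107
Convert 0o31 (octal) → 3×8 + 1 = 25 (decimal)
Compute 107 - 25 = 82
82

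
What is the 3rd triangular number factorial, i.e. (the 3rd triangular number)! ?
Convert the 3rd triangular number (triangular index) → 3×4/2 = 6 (decimal)
Compute 6! = 720
720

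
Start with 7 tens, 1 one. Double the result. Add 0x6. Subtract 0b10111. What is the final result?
Convert 7 tens, 1 one (place-value notation) → 7×10 + 1 = 71 (decimal)
Start: 71
71 × 2 = 142
Convert 0x6 (hexadecimal) → 6 (decimal)
142 + 6 = 148
Convert 0b10111 (binary) → 16 + 4 + 2 + 1 = 23 (decimal)
148 - 23 = 125
125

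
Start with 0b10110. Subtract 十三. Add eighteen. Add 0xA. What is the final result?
Convert 0b10110 (binary) → 16 + 4 + 2 = 22 (decimal)
Start: 22
Convert 十三 (Chinese numeral) → 1×10 + 3 = 13 (decimal)
22 - 13 = 9
Convert eighteen (English words) → 18 (decimal)
9 + 18 = 27
Convert 0xA (hexadecimal) → 10 (decimal)
27 + 10 = 37
37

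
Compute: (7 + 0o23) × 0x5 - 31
Convert 0o23 (octal) → 2×8 + 3 = 19 (decimal)
Convert 0x5 (hexadecimal) → 5 (decimal)
Expression in decimal: (7 + 19) × 5 - 31
Parentheses first: 7 + 19 = 26
Multiply: 26 × 5 = 130
Subtract: 130 - 31 = 99
99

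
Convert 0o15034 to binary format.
Convert 0o15034 (octal) → 1×4096 + 5×512 + 3×8 + 4 = 6684 (decimal)
Convert 6684 (decimal) → 6684 = 4096 + 2048 + 512 + 16 + 8 + 4 → 0b1101000011100 (binary)
0b1101000011100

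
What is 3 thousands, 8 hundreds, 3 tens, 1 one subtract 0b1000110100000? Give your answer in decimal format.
Convert 3 thousands, 8 hundreds, 3 tens, 1 one (place-value notation) → 3×1000 + 8×100 + 3×10 + 1 = 3831 (decimal)
Convert 0b1000110100000 (binary) → 4096 + 256 + 128 + 32 = 4512 (decimal)
Compute 3831 - 4512 = -681
-681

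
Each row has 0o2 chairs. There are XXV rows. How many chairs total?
Convert 0o2 (octal) → 2 (decimal)
Convert XXV (Roman numeral) → 10 + 10 + 5 = 25 (decimal)
Compute 2 × 25 = 50
50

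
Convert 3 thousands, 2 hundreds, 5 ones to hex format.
Convert 3 thousands, 2 hundreds, 5 ones (place-value notation) → 3×1000 + 2×100 + 5 = 3205 (decimal)
Convert 3205 (decimal) → 3205 = 12×256 + 8×16 + 5 → 0xC85 (hexadecimal)
0xC85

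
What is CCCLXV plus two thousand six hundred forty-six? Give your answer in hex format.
Convert CCCLXV (Roman numeral) → 100 + 100 + 100 + 50 + 10 + 5 = 365 (decimal)
Convert two thousand six hundred forty-six (English words) → 2×1000 + 6×100 + 46 = 2646 (decimal)
Compute 365 + 2646 = 3011
Convert 3011 (decimal) → 3011 = 11×256 + 12×16 + 3 → 0xBC3 (hexadecimal)
0xBC3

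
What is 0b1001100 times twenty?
Convert 0b1001100 (binary) → 64 + 8 + 4 = 76 (decimal)
Convert twenty (English words) → 20 (decimal)
Compute 76 × 20 = 1520
1520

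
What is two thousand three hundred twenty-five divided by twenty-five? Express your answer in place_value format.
Convert two thousand three hundred twenty-five (English words) → 2×1000 + 3×100 + 25 = 2325 (decimal)
Convert twenty-five (English words) → 25 (decimal)
Compute 2325 ÷ 25 = 93
Convert 93 (decimal) → 93 = 9×10 + 3 → 9 tens, 3 ones (place-value notation)
9 tens, 3 ones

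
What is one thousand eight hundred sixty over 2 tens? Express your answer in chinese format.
Convert one thousand eight hundred sixty (English words) → 1×1000 + 8×100 + 60 = 1860 (decimal)
Convert 2 tens (place-value notation) → 2×10 = 20 (decimal)
Compute 1860 ÷ 20 = 93
Convert 93 (decimal) → 93 = 9×10 + 3 → 九十三 (Chinese numeral)
九十三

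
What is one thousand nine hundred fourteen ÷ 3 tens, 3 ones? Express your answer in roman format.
Convert one thousand nine hundred fourteen (English words) → 1×1000 + 9×100 + 14 = 1914 (decimal)
Convert 3 tens, 3 ones (place-value notation) → 3×10 + 3 = 33 (decimal)
Compute 1914 ÷ 33 = 58
Convert 58 (decimal) → 58 = 50 + 5 + 1 + 1 + 1 → LVIII (Roman numeral)
LVIII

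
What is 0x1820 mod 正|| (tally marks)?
Convert 0x1820 (hexadecimal) → 1×4096 + 8×256 + 2×16 = 6176 (decimal)
Convert 正|| (tally marks) → 5 + 2 = 7 (decimal)
Compute 6176 mod 7 = 2
2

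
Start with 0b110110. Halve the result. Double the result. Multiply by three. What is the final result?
Convert 0b110110 (binary) → 32 + 16 + 4 + 2 = 54 (decimal)
Start: 54
54 ÷ 2 = 27
27 × 2 = 54
Convert three (English words) → 3 (decimal)
54 × 3 = 162
162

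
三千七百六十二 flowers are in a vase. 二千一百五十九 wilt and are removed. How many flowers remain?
Convert 三千七百六十二 (Chinese numeral) → 3×1000 + 7×100 + 6×10 + 2 = 3762 (decimal)
Convert 二千一百五十九 (Chinese numeral) → 2×1000 + 1×100 + 5×10 + 9 = 2159 (decimal)
Compute 3762 - 2159 = 1603
1603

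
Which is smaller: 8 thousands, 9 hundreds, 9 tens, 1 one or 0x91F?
Convert 8 thousands, 9 hundreds, 9 tens, 1 one (place-value notation) → 8×1000 + 9×100 + 9×10 + 1 = 8991 (decimal)
Convert 0x91F (hexadecimal) → 9×256 + 1×16 + 15 = 2335 (decimal)
Compare 8991 vs 2335: smaller = 2335
2335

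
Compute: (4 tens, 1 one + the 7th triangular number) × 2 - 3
Convert 4 tens, 1 one (place-value notation) → 4×10 + 1 = 41 (decimal)
Convert the 7th triangular number (triangular index) → 7×8/2 = 28 (decimal)
Expression in decimal: (41 + 28) × 2 - 3
Parentheses first: 41 + 28 = 69
Multiply: 69 × 2 = 138
Subtract: 138 - 3 = 135
135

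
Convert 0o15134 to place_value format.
Convert 0o15134 (octal) → 1×4096 + 5×512 + 1×64 + 3×8 + 4 = 6748 (decimal)
Convert 6748 (decimal) → 6748 = 6×1000 + 7×100 + 4×10 + 8 → 6 thousands, 7 hundreds, 4 tens, 8 ones (place-value notation)
6 thousands, 7 hundreds, 4 tens, 8 ones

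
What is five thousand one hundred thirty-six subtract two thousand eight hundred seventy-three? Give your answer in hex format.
Convert five thousand one hundred thirty-six (English words) → 5×1000 + 1×100 + 36 = 5136 (decimal)
Convert two thousand eight hundred seventy-three (English words) → 2×1000 + 8×100 + 73 = 2873 (decimal)
Compute 5136 - 2873 = 2263
Convert 2263 (decimal) → 2263 = 8×256 + 13×16 + 7 → 0x8D7 (hexadecimal)
0x8D7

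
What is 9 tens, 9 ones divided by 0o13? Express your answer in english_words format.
Convert 9 tens, 9 ones (place-value notation) → 9×10 + 9 = 99 (decimal)
Convert 0o13 (octal) → 1×8 + 3 = 11 (decimal)
Compute 99 ÷ 11 = 9
Convert 9 (decimal) → nine (English words)
nine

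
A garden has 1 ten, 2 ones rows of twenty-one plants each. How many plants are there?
Convert twenty-one (English words) → 21 (decimal)
Convert 1 ten, 2 ones (place-value notation) → 1×10 + 2 = 12 (decimal)
Compute 21 × 12 = 252
252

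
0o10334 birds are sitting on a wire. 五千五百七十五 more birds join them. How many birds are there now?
Convert 0o10334 (octal) → 1×4096 + 3×64 + 3×8 + 4 = 4316 (decimal)
Convert 五千五百七十五 (Chinese numeral) → 5×1000 + 5×100 + 7×10 + 5 = 5575 (decimal)
Compute 4316 + 5575 = 9891
9891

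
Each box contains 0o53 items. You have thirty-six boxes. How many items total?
Convert 0o53 (octal) → 5×8 + 3 = 43 (decimal)
Convert thirty-six (English words) → 36 (decimal)
Compute 43 × 36 = 1548
1548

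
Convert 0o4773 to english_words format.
Convert 0o4773 (octal) → 4×512 + 7×64 + 7×8 + 3 = 2555 (decimal)
Convert 2555 (decimal) → 2555 = 2×1000 + 5×100 + 55 → two thousand five hundred fifty-five (English words)
two thousand five hundred fifty-five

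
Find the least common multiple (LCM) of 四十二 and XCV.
Convert 四十二 (Chinese numeral) → 4×10 + 2 = 42 (decimal)
Convert XCV (Roman numeral) → 90 + 5 = 95 (decimal)
Compute lcm(42, 95) = 3990
3990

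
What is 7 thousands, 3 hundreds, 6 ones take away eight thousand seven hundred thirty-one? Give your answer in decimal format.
Convert 7 thousands, 3 hundreds, 6 ones (place-value notation) → 7×1000 + 3×100 + 6 = 7306 (decimal)
Convert eight thousand seven hundred thirty-one (English words) → 8×1000 + 7×100 + 31 = 8731 (decimal)
Compute 7306 - 8731 = -1425
-1425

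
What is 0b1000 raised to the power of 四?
Convert 0b1000 (binary) → 8 (decimal)
Convert 四 (Chinese numeral) → 4 (decimal)
Compute 8 ^ 4 = 4096
4096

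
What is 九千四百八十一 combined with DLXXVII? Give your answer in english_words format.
Convert 九千四百八十一 (Chinese numeral) → 9×1000 + 4×100 + 8×10 + 1 = 9481 (decimal)
Convert DLXXVII (Roman numeral) → 500 + 50 + 10 + 10 + 5 + 1 + 1 = 577 (decimal)
Compute 9481 + 577 = 10058
Convert 10058 (decimal) → 10058 = 10×1000 + 58 → ten thousand fifty-eight (English words)
ten thousand fifty-eight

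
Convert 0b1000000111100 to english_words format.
Convert 0b1000000111100 (binary) → 4096 + 32 + 16 + 8 + 4 = 4156 (decimal)
Convert 4156 (decimal) → 4156 = 4×1000 + 1×100 + 56 → four thousand one hundred fifty-six (English words)
four thousand one hundred fifty-six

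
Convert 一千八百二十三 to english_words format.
Convert 一千八百二十三 (Chinese numeral) → 1×1000 + 8×100 + 2×10 + 3 = 1823 (decimal)
Convert 1823 (decimal) → 1823 = 1×1000 + 8×100 + 23 → one thousand eight hundred twenty-three (English words)
one thousand eight hundred twenty-three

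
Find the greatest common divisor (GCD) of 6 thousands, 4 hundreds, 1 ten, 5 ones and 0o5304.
Convert 6 thousands, 4 hundreds, 1 ten, 5 ones (place-value notation) → 6×1000 + 4×100 + 1×10 + 5 = 6415 (decimal)
Convert 0o5304 (octal) → 5×512 + 3×64 + 4 = 2756 (decimal)
Compute gcd(6415, 2756) = 1
1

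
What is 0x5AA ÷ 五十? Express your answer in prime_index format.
Convert 0x5AA (hexadecimal) → 5×256 + 10×16 + 10 = 1450 (decimal)
Convert 五十 (Chinese numeral) → 5×10 = 50 (decimal)
Compute 1450 ÷ 50 = 29
Convert 29 (decimal) → the 10th prime (prime index)
the 10th prime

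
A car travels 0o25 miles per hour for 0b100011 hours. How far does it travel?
Convert 0o25 (octal) → 2×8 + 5 = 21 (decimal)
Convert 0b100011 (binary) → 32 + 2 + 1 = 35 (decimal)
Compute 21 × 35 = 735
735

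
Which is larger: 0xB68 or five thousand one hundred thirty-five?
Convert 0xB68 (hexadecimal) → 11×256 + 6×16 + 8 = 2920 (decimal)
Convert five thousand one hundred thirty-five (English words) → 5×1000 + 1×100 + 35 = 5135 (decimal)
Compare 2920 vs 5135: larger = 5135
5135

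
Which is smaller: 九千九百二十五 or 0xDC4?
Convert 九千九百二十五 (Chinese numeral) → 9×1000 + 9×100 + 2×10 + 5 = 9925 (decimal)
Convert 0xDC4 (hexadecimal) → 13×256 + 12×16 + 4 = 3524 (decimal)
Compare 9925 vs 3524: smaller = 3524
3524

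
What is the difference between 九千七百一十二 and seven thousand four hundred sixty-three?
Convert 九千七百一十二 (Chinese numeral) → 9×1000 + 7×100 + 1×10 + 2 = 9712 (decimal)
Convert seven thousand four hundred sixty-three (English words) → 7×1000 + 4×100 + 63 = 7463 (decimal)
Difference: |9712 - 7463| = 2249
2249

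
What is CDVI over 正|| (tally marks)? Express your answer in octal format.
Convert CDVI (Roman numeral) → 400 + 5 + 1 = 406 (decimal)
Convert 正|| (tally marks) → 5 + 2 = 7 (decimal)
Compute 406 ÷ 7 = 58
Convert 58 (decimal) → 58 = 7×8 + 2 → 0o72 (octal)
0o72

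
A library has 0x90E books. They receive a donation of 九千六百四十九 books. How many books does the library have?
Convert 0x90E (hexadecimal) → 9×256 + 14 = 2318 (decimal)
Convert 九千六百四十九 (Chinese numeral) → 9×1000 + 6×100 + 4×10 + 9 = 9649 (decimal)
Compute 2318 + 9649 = 11967
11967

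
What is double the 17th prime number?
The 17th prime number = 59
Compute 59 × 2 = 118
118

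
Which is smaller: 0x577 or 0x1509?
Convert 0x577 (hexadecimal) → 5×256 + 7×16 + 7 = 1399 (decimal)
Convert 0x1509 (hexadecimal) → 1×4096 + 5×256 + 9 = 5385 (decimal)
Compare 1399 vs 5385: smaller = 1399
1399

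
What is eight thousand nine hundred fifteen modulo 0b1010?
Convert eight thousand nine hundred fifteen (English words) → 8×1000 + 9×100 + 15 = 8915 (decimal)
Convert 0b1010 (binary) → 8 + 2 = 10 (decimal)
Compute 8915 mod 10 = 5
5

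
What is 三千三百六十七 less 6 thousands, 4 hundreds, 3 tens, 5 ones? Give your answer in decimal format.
Convert 三千三百六十七 (Chinese numeral) → 3×1000 + 3×100 + 6×10 + 7 = 3367 (decimal)
Convert 6 thousands, 4 hundreds, 3 tens, 5 ones (place-value notation) → 6×1000 + 4×100 + 3×10 + 5 = 6435 (decimal)
Compute 3367 - 6435 = -3068
-3068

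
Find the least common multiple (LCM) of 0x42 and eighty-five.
Convert 0x42 (hexadecimal) → 4×16 + 2 = 66 (decimal)
Convert eighty-five (English words) → 85 (decimal)
Compute lcm(66, 85) = 5610
5610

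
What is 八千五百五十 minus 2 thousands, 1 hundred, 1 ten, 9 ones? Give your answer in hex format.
Convert 八千五百五十 (Chinese numeral) → 8×1000 + 5×100 + 5×10 = 8550 (decimal)
Convert 2 thousands, 1 hundred, 1 ten, 9 ones (place-value notation) → 2×1000 + 1×100 + 1×10 + 9 = 2119 (decimal)
Compute 8550 - 2119 = 6431
Convert 6431 (decimal) → 6431 = 1×4096 + 9×256 + 1×16 + 15 → 0x191F (hexadecimal)
0x191F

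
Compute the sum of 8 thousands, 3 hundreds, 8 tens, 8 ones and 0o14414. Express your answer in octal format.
Convert 8 thousands, 3 hundreds, 8 tens, 8 ones (place-value notation) → 8×1000 + 3×100 + 8×10 + 8 = 8388 (decimal)
Convert 0o14414 (octal) → 1×4096 + 4×512 + 4×64 + 1×8 + 4 = 6412 (decimal)
Compute 8388 + 6412 = 14800
Convert 14800 (decimal) → 14800 = 3×4096 + 4×512 + 7×64 + 2×8 → 0o34720 (octal)
0o34720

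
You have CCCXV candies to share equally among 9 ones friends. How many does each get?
Convert CCCXV (Roman numeral) → 100 + 100 + 100 + 10 + 5 = 315 (decimal)
Convert 9 ones (place-value notation) → 9 (decimal)
Compute 315 ÷ 9 = 35
35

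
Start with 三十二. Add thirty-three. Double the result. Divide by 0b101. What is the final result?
Convert 三十二 (Chinese numeral) → 3×10 + 2 = 32 (decimal)
Start: 32
Convert thirty-three (English words) → 33 (decimal)
32 + 33 = 65
65 × 2 = 130
Convert 0b101 (binary) → 4 + 1 = 5 (decimal)
130 ÷ 5 = 26
26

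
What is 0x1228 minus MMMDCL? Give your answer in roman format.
Convert 0x1228 (hexadecimal) → 1×4096 + 2×256 + 2×16 + 8 = 4648 (decimal)
Convert MMMDCL (Roman numeral) → 1000 + 1000 + 1000 + 500 + 100 + 50 = 3650 (decimal)
Compute 4648 - 3650 = 998
Convert 998 (decimal) → 998 = 900 + 90 + 5 + 1 + 1 + 1 → CMXCVIII (Roman numeral)
CMXCVIII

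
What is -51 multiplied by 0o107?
Convert 0o107 (octal) → 1×64 + 7 = 71 (decimal)
Compute -51 × 71 = -3621
-3621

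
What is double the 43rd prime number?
The 43rd prime number = 191
Compute 191 × 2 = 382
382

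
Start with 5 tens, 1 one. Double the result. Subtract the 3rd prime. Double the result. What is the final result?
Convert 5 tens, 1 one (place-value notation) → 5×10 + 1 = 51 (decimal)
Start: 51
51 × 2 = 102
Convert the 3rd prime (prime index) → 5 (decimal)
102 - 5 = 97
97 × 2 = 194
194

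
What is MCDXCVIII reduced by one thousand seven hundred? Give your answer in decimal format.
Convert MCDXCVIII (Roman numeral) → 1000 + 400 + 90 + 5 + 1 + 1 + 1 = 1498 (decimal)
Convert one thousand seven hundred (English words) → 1×1000 + 7×100 = 1700 (decimal)
Compute 1498 - 1700 = -202
-202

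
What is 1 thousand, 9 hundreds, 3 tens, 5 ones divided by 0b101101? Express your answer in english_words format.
Convert 1 thousand, 9 hundreds, 3 tens, 5 ones (place-value notation) → 1×1000 + 9×100 + 3×10 + 5 = 1935 (decimal)
Convert 0b101101 (binary) → 32 + 8 + 4 + 1 = 45 (decimal)
Compute 1935 ÷ 45 = 43
Convert 43 (decimal) → forty-three (English words)
forty-three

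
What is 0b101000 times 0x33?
Convert 0b101000 (binary) → 32 + 8 = 40 (decimal)
Convert 0x33 (hexadecimal) → 3×16 + 3 = 51 (decimal)
Compute 40 × 51 = 2040
2040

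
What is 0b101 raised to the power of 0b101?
Convert 0b101 (binary) → 4 + 1 = 5 (decimal)
Convert 0b101 (binary) → 4 + 1 = 5 (decimal)
Compute 5 ^ 5 = 3125
3125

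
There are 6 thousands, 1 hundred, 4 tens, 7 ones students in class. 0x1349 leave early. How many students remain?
Convert 6 thousands, 1 hundred, 4 tens, 7 ones (place-value notation) → 6×1000 + 1×100 + 4×10 + 7 = 6147 (decimal)
Convert 0x1349 (hexadecimal) → 1×4096 + 3×256 + 4×16 + 9 = 4937 (decimal)
Compute 6147 - 4937 = 1210
1210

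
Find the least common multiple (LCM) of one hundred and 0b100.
Convert one hundred (English words) → 1×100 = 100 (decimal)
Convert 0b100 (binary) → 4 (decimal)
Compute lcm(100, 4) = 100
100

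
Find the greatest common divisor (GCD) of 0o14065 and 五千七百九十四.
Convert 0o14065 (octal) → 1×4096 + 4×512 + 6×8 + 5 = 6197 (decimal)
Convert 五千七百九十四 (Chinese numeral) → 5×1000 + 7×100 + 9×10 + 4 = 5794 (decimal)
Compute gcd(6197, 5794) = 1
1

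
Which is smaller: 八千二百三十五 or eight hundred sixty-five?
Convert 八千二百三十五 (Chinese numeral) → 8×1000 + 2×100 + 3×10 + 5 = 8235 (decimal)
Convert eight hundred sixty-five (English words) → 8×100 + 65 = 865 (decimal)
Compare 8235 vs 865: smaller = 865
865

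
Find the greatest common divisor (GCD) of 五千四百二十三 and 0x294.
Convert 五千四百二十三 (Chinese numeral) → 5×1000 + 4×100 + 2×10 + 3 = 5423 (decimal)
Convert 0x294 (hexadecimal) → 2×256 + 9×16 + 4 = 660 (decimal)
Compute gcd(5423, 660) = 11
11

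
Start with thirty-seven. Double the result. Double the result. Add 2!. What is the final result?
Convert thirty-seven (English words) → 37 (decimal)
Start: 37
37 × 2 = 74
74 × 2 = 148
Convert 2! (factorial) → 2 (decimal)
148 + 2 = 150
150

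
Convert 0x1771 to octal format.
Convert 0x1771 (hexadecimal) → 1×4096 + 7×256 + 7×16 + 1 = 6001 (decimal)
Convert 6001 (decimal) → 6001 = 1×4096 + 3×512 + 5×64 + 6×8 + 1 → 0o13561 (octal)
0o13561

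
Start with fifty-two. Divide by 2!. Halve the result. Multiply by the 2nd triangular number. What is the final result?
Convert fifty-two (English words) → 52 (decimal)
Start: 52
Convert 2! (factorial) → 2 (decimal)
52 ÷ 2 = 26
26 ÷ 2 = 13
Convert the 2nd triangular number (triangular index) → 2×3/2 = 3 (decimal)
13 × 3 = 39
39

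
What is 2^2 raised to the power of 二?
Convert 2^2 (power) → 4 (decimal)
Convert 二 (Chinese numeral) → 2 (decimal)
Compute 4 ^ 2 = 16
16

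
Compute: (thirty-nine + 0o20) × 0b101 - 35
Convert thirty-nine (English words) → 39 (decimal)
Convert 0o20 (octal) → 2×8 = 16 (decimal)
Convert 0b101 (binary) → 4 + 1 = 5 (decimal)
Expression in decimal: (39 + 16) × 5 - 35
Parentheses first: 39 + 16 = 55
Multiply: 55 × 5 = 275
Subtract: 275 - 35 = 240
240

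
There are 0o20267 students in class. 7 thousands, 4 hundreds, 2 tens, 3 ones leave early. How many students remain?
Convert 0o20267 (octal) → 2×4096 + 2×64 + 6×8 + 7 = 8375 (decimal)
Convert 7 thousands, 4 hundreds, 2 tens, 3 ones (place-value notation) → 7×1000 + 4×100 + 2×10 + 3 = 7423 (decimal)
Compute 8375 - 7423 = 952
952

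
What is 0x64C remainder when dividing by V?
Convert 0x64C (hexadecimal) → 6×256 + 4×16 + 12 = 1612 (decimal)
Convert V (Roman numeral) → 5 (decimal)
Compute 1612 mod 5 = 2
2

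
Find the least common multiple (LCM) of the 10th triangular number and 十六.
Convert the 10th triangular number (triangular index) → 10×11/2 = 55 (decimal)
Convert 十六 (Chinese numeral) → 1×10 + 6 = 16 (decimal)
Compute lcm(55, 16) = 880
880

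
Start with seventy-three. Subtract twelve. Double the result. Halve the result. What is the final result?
Convert seventy-three (English words) → 73 (decimal)
Start: 73
Convert twelve (English words) → 12 (decimal)
73 - 12 = 61
61 × 2 = 122
122 ÷ 2 = 61
61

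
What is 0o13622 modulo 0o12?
Convert 0o13622 (octal) → 1×4096 + 3×512 + 6×64 + 2×8 + 2 = 6034 (decimal)
Convert 0o12 (octal) → 1×8 + 2 = 10 (decimal)
Compute 6034 mod 10 = 4
4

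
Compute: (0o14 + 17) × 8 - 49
Convert 0o14 (octal) → 1×8 + 4 = 12 (decimal)
Expression in decimal: (12 + 17) × 8 - 49
Parentheses first: 12 + 17 = 29
Multiply: 29 × 8 = 232
Subtract: 232 - 49 = 183
183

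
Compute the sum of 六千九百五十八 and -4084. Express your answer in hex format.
Convert 六千九百五十八 (Chinese numeral) → 6×1000 + 9×100 + 5×10 + 8 = 6958 (decimal)
Compute 6958 + -4084 = 2874
Convert 2874 (decimal) → 2874 = 11×256 + 3×16 + 10 → 0xB3A (hexadecimal)
0xB3A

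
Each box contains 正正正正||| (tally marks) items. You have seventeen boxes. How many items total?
Convert 正正正正||| (tally marks) → 5 + 5 + 5 + 5 + 3 = 23 (decimal)
Convert seventeen (English words) → 17 (decimal)
Compute 23 × 17 = 391
391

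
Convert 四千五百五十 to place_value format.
Convert 四千五百五十 (Chinese numeral) → 4×1000 + 5×100 + 5×10 = 4550 (decimal)
Convert 4550 (decimal) → 4550 = 4×1000 + 5×100 + 5×10 → 4 thousands, 5 hundreds, 5 tens (place-value notation)
4 thousands, 5 hundreds, 5 tens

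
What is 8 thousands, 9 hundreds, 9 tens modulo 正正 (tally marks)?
Convert 8 thousands, 9 hundreds, 9 tens (place-value notation) → 8×1000 + 9×100 + 9×10 = 8990 (decimal)
Convert 正正 (tally marks) → 5 + 5 = 10 (decimal)
Compute 8990 mod 10 = 0
0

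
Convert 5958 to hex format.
Convert 5958 (decimal) → 5958 = 1×4096 + 7×256 + 4×16 + 6 → 0x1746 (hexadecimal)
0x1746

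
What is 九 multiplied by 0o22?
Convert 九 (Chinese numeral) → 9 (decimal)
Convert 0o22 (octal) → 2×8 + 2 = 18 (decimal)
Compute 9 × 18 = 162
162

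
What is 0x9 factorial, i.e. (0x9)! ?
Convert 0x9 (hexadecimal) → 9 (decimal)
Compute 9! = 362880
362880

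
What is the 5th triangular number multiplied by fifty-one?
Convert the 5th triangular number (triangular index) → 5×6/2 = 15 (decimal)
Convert fifty-one (English words) → 51 (decimal)
Compute 15 × 51 = 765
765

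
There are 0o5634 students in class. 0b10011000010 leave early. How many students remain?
Convert 0o5634 (octal) → 5×512 + 6×64 + 3×8 + 4 = 2972 (decimal)
Convert 0b10011000010 (binary) → 1024 + 128 + 64 + 2 = 1218 (decimal)
Compute 2972 - 1218 = 1754
1754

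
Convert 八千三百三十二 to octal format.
Convert 八千三百三十二 (Chinese numeral) → 8×1000 + 3×100 + 3×10 + 2 = 8332 (decimal)
Convert 8332 (decimal) → 8332 = 2×4096 + 2×64 + 1×8 + 4 → 0o20214 (octal)
0o20214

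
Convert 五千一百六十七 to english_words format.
Convert 五千一百六十七 (Chinese numeral) → 5×1000 + 1×100 + 6×10 + 7 = 5167 (decimal)
Convert 5167 (decimal) → 5167 = 5×1000 + 1×100 + 67 → five thousand one hundred sixty-seven (English words)
five thousand one hundred sixty-seven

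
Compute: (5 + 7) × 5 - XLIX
Convert XLIX (Roman numeral) → 40 + 9 = 49 (decimal)
Expression in decimal: (5 + 7) × 5 - 49
Parentheses first: 5 + 7 = 12
Multiply: 12 × 5 = 60
Subtract: 60 - 49 = 11
11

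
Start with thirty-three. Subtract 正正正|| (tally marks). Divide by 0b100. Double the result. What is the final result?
Convert thirty-three (English words) → 33 (decimal)
Start: 33
Convert 正正正|| (tally marks) → 5 + 5 + 5 + 2 = 17 (decimal)
33 - 17 = 16
Convert 0b100 (binary) → 4 (decimal)
16 ÷ 4 = 4
4 × 2 = 8
8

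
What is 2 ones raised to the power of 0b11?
Convert 2 ones (place-value notation) → 2 (decimal)
Convert 0b11 (binary) → 2 + 1 = 3 (decimal)
Compute 2 ^ 3 = 8
8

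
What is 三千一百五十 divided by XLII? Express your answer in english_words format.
Convert 三千一百五十 (Chinese numeral) → 3×1000 + 1×100 + 5×10 = 3150 (decimal)
Convert XLII (Roman numeral) → 40 + 1 + 1 = 42 (decimal)
Compute 3150 ÷ 42 = 75
Convert 75 (decimal) → seventy-five (English words)
seventy-five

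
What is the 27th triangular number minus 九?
The 27th triangular number = 27×28/2 = 378
Convert 九 (Chinese numeral) → 9 (decimal)
Compute 378 - 9 = 369
369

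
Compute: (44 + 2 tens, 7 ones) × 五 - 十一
Convert 2 tens, 7 ones (place-value notation) → 2×10 + 7 = 27 (decimal)
Convert 五 (Chinese numeral) → 5 (decimal)
Convert 十一 (Chinese numeral) → 1×10 + 1 = 11 (decimal)
Expression in decimal: (44 + 27) × 5 - 11
Parentheses first: 44 + 27 = 71
Multiply: 71 × 5 = 355
Subtract: 355 - 11 = 344
344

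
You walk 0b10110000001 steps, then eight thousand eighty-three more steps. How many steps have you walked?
Convert 0b10110000001 (binary) → 1024 + 256 + 128 + 1 = 1409 (decimal)
Convert eight thousand eighty-three (English words) → 8×1000 + 83 = 8083 (decimal)
Compute 1409 + 8083 = 9492
9492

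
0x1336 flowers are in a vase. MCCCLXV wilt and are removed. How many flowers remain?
Convert 0x1336 (hexadecimal) → 1×4096 + 3×256 + 3×16 + 6 = 4918 (decimal)
Convert MCCCLXV (Roman numeral) → 1000 + 100 + 100 + 100 + 50 + 10 + 5 = 1365 (decimal)
Compute 4918 - 1365 = 3553
3553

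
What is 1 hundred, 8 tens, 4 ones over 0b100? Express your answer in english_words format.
Convert 1 hundred, 8 tens, 4 ones (place-value notation) → 1×100 + 8×10 + 4 = 184 (decimal)
Convert 0b100 (binary) → 4 (decimal)
Compute 184 ÷ 4 = 46
Convert 46 (decimal) → forty-six (English words)
forty-six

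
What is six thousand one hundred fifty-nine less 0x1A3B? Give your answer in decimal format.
Convert six thousand one hundred fifty-nine (English words) → 6×1000 + 1×100 + 59 = 6159 (decimal)
Convert 0x1A3B (hexadecimal) → 1×4096 + 10×256 + 3×16 + 11 = 6715 (decimal)
Compute 6159 - 6715 = -556
-556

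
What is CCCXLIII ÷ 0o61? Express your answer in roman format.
Convert CCCXLIII (Roman numeral) → 100 + 100 + 100 + 40 + 1 + 1 + 1 = 343 (decimal)
Convert 0o61 (octal) → 6×8 + 1 = 49 (decimal)
Compute 343 ÷ 49 = 7
Convert 7 (decimal) → 7 = 5 + 1 + 1 → VII (Roman numeral)
VII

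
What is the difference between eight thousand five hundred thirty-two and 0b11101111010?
Convert eight thousand five hundred thirty-two (English words) → 8×1000 + 5×100 + 32 = 8532 (decimal)
Convert 0b11101111010 (binary) → 1024 + 512 + 256 + 64 + 32 + 16 + 8 + 2 = 1914 (decimal)
Difference: |8532 - 1914| = 6618
6618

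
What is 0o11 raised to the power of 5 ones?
Convert 0o11 (octal) → 1×8 + 1 = 9 (decimal)
Convert 5 ones (place-value notation) → 5 (decimal)
Compute 9 ^ 5 = 59049
59049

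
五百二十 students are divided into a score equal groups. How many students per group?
Convert 五百二十 (Chinese numeral) → 5×100 + 2×10 = 520 (decimal)
Convert a score (colloquial) → 20 (decimal)
Compute 520 ÷ 20 = 26
26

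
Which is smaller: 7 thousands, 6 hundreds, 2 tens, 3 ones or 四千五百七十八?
Convert 7 thousands, 6 hundreds, 2 tens, 3 ones (place-value notation) → 7×1000 + 6×100 + 2×10 + 3 = 7623 (decimal)
Convert 四千五百七十八 (Chinese numeral) → 4×1000 + 5×100 + 7×10 + 8 = 4578 (decimal)
Compare 7623 vs 4578: smaller = 4578
4578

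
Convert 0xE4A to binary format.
Convert 0xE4A (hexadecimal) → 14×256 + 4×16 + 10 = 3658 (decimal)
Convert 3658 (decimal) → 3658 = 2048 + 1024 + 512 + 64 + 8 + 2 → 0b111001001010 (binary)
0b111001001010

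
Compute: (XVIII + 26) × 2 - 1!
Convert XVIII (Roman numeral) → 10 + 5 + 1 + 1 + 1 = 18 (decimal)
Convert 1! (factorial) → 1 (decimal)
Expression in decimal: (18 + 26) × 2 - 1
Parentheses first: 18 + 26 = 44
Multiply: 44 × 2 = 88
Subtract: 88 - 1 = 87
87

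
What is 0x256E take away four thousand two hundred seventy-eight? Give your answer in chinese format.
Convert 0x256E (hexadecimal) → 2×4096 + 5×256 + 6×16 + 14 = 9582 (decimal)
Convert four thousand two hundred seventy-eight (English words) → 4×1000 + 2×100 + 78 = 4278 (decimal)
Compute 9582 - 4278 = 5304
Convert 5304 (decimal) → 5304 = 5×1000 + 3×100 + 4 → 五千三百零四 (Chinese numeral)
五千三百零四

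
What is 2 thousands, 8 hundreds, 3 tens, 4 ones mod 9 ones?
Convert 2 thousands, 8 hundreds, 3 tens, 4 ones (place-value notation) → 2×1000 + 8×100 + 3×10 + 4 = 2834 (decimal)
Convert 9 ones (place-value notation) → 9 (decimal)
Compute 2834 mod 9 = 8
8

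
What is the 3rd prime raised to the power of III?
Convert the 3rd prime (prime index) → 5 (decimal)
Convert III (Roman numeral) → 1 + 1 + 1 = 3 (decimal)
Compute 5 ^ 3 = 125
125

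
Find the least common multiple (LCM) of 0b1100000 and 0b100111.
Convert 0b1100000 (binary) → 64 + 32 = 96 (decimal)
Convert 0b100111 (binary) → 32 + 4 + 2 + 1 = 39 (decimal)
Compute lcm(96, 39) = 1248
1248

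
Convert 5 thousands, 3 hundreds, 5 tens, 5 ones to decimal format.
Convert 5 thousands, 3 hundreds, 5 tens, 5 ones (place-value notation) → 5×1000 + 3×100 + 5×10 + 5 = 5355 (decimal)
5355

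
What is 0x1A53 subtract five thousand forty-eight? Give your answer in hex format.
Convert 0x1A53 (hexadecimal) → 1×4096 + 10×256 + 5×16 + 3 = 6739 (decimal)
Convert five thousand forty-eight (English words) → 5×1000 + 48 = 5048 (decimal)
Compute 6739 - 5048 = 1691
Convert 1691 (decimal) → 1691 = 6×256 + 9×16 + 11 → 0x69B (hexadecimal)
0x69B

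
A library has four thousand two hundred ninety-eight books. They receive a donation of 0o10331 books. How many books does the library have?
Convert four thousand two hundred ninety-eight (English words) → 4×1000 + 2×100 + 98 = 4298 (decimal)
Convert 0o10331 (octal) → 1×4096 + 3×64 + 3×8 + 1 = 4313 (decimal)
Compute 4298 + 4313 = 8611
8611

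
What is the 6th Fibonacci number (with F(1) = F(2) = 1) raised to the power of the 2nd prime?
Convert the 6th Fibonacci number (with F(1) = F(2) = 1) (Fibonacci index) → 1, 1, 2, 3, 5, 8 → 8 (decimal)
Convert the 2nd prime (prime index) → 3 (decimal)
Compute 8 ^ 3 = 512
512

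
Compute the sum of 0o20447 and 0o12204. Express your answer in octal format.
Convert 0o20447 (octal) → 2×4096 + 4×64 + 4×8 + 7 = 8487 (decimal)
Convert 0o12204 (octal) → 1×4096 + 2×512 + 2×64 + 4 = 5252 (decimal)
Compute 8487 + 5252 = 13739
Convert 13739 (decimal) → 13739 = 3×4096 + 2×512 + 6×64 + 5×8 + 3 → 0o32653 (octal)
0o32653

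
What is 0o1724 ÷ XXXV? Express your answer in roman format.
Convert 0o1724 (octal) → 1×512 + 7×64 + 2×8 + 4 = 980 (decimal)
Convert XXXV (Roman numeral) → 10 + 10 + 10 + 5 = 35 (decimal)
Compute 980 ÷ 35 = 28
Convert 28 (decimal) → 28 = 10 + 10 + 5 + 1 + 1 + 1 → XXVIII (Roman numeral)
XXVIII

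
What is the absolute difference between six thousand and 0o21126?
Convert six thousand (English words) → 6×1000 = 6000 (decimal)
Convert 0o21126 (octal) → 2×4096 + 1×512 + 1×64 + 2×8 + 6 = 8790 (decimal)
Compute |6000 - 8790| = 2790
2790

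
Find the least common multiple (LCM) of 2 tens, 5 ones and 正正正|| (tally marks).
Convert 2 tens, 5 ones (place-value notation) → 2×10 + 5 = 25 (decimal)
Convert 正正正|| (tally marks) → 5 + 5 + 5 + 2 = 17 (decimal)
Compute lcm(25, 17) = 425
425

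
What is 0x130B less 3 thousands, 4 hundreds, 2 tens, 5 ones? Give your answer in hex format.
Convert 0x130B (hexadecimal) → 1×4096 + 3×256 + 11 = 4875 (decimal)
Convert 3 thousands, 4 hundreds, 2 tens, 5 ones (place-value notation) → 3×1000 + 4×100 + 2×10 + 5 = 3425 (decimal)
Compute 4875 - 3425 = 1450
Convert 1450 (decimal) → 1450 = 5×256 + 10×16 + 10 → 0x5AA (hexadecimal)
0x5AA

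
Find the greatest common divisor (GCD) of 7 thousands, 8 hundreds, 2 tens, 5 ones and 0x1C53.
Convert 7 thousands, 8 hundreds, 2 tens, 5 ones (place-value notation) → 7×1000 + 8×100 + 2×10 + 5 = 7825 (decimal)
Convert 0x1C53 (hexadecimal) → 1×4096 + 12×256 + 5×16 + 3 = 7251 (decimal)
Compute gcd(7825, 7251) = 1
1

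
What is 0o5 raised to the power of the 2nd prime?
Convert 0o5 (octal) → 5 (decimal)
Convert the 2nd prime (prime index) → 3 (decimal)
Compute 5 ^ 3 = 125
125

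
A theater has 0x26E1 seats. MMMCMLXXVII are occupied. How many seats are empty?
Convert 0x26E1 (hexadecimal) → 2×4096 + 6×256 + 14×16 + 1 = 9953 (decimal)
Convert MMMCMLXXVII (Roman numeral) → 1000 + 1000 + 1000 + 900 + 50 + 10 + 10 + 5 + 1 + 1 = 3977 (decimal)
Compute 9953 - 3977 = 5976
5976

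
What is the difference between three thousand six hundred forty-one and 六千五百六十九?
Convert three thousand six hundred forty-one (English words) → 3×1000 + 6×100 + 41 = 3641 (decimal)
Convert 六千五百六十九 (Chinese numeral) → 6×1000 + 5×100 + 6×10 + 9 = 6569 (decimal)
Difference: |3641 - 6569| = 2928
2928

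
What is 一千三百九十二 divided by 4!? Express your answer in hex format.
Convert 一千三百九十二 (Chinese numeral) → 1×1000 + 3×100 + 9×10 + 2 = 1392 (decimal)
Convert 4! (factorial) → 24 (decimal)
Compute 1392 ÷ 24 = 58
Convert 58 (decimal) → 58 = 3×16 + 10 → 0x3A (hexadecimal)
0x3A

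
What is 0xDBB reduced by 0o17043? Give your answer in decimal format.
Convert 0xDBB (hexadecimal) → 13×256 + 11×16 + 11 = 3515 (decimal)
Convert 0o17043 (octal) → 1×4096 + 7×512 + 4×8 + 3 = 7715 (decimal)
Compute 3515 - 7715 = -4200
-4200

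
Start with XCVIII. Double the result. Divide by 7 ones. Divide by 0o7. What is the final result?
Convert XCVIII (Roman numeral) → 90 + 5 + 1 + 1 + 1 = 98 (decimal)
Start: 98
98 × 2 = 196
Convert 7 ones (place-value notation) → 7 (decimal)
196 ÷ 7 = 28
Convert 0o7 (octal) → 7 (decimal)
28 ÷ 7 = 4
4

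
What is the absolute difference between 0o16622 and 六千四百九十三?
Convert 0o16622 (octal) → 1×4096 + 6×512 + 6×64 + 2×8 + 2 = 7570 (decimal)
Convert 六千四百九十三 (Chinese numeral) → 6×1000 + 4×100 + 9×10 + 3 = 6493 (decimal)
Compute |7570 - 6493| = 1077
1077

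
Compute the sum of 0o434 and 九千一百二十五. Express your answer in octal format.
Convert 0o434 (octal) → 4×64 + 3×8 + 4 = 284 (decimal)
Convert 九千一百二十五 (Chinese numeral) → 9×1000 + 1×100 + 2×10 + 5 = 9125 (decimal)
Compute 284 + 9125 = 9409
Convert 9409 (decimal) → 9409 = 2×4096 + 2×512 + 3×64 + 1 → 0o22301 (octal)
0o22301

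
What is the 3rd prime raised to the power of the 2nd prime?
Convert the 3rd prime (prime index) → 5 (decimal)
Convert the 2nd prime (prime index) → 3 (decimal)
Compute 5 ^ 3 = 125
125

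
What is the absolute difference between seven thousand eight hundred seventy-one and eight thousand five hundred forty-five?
Convert seven thousand eight hundred seventy-one (English words) → 7×1000 + 8×100 + 71 = 7871 (decimal)
Convert eight thousand five hundred forty-five (English words) → 8×1000 + 5×100 + 45 = 8545 (decimal)
Compute |7871 - 8545| = 674
674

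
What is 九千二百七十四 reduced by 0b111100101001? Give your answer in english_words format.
Convert 九千二百七十四 (Chinese numeral) → 9×1000 + 2×100 + 7×10 + 4 = 9274 (decimal)
Convert 0b111100101001 (binary) → 2048 + 1024 + 512 + 256 + 32 + 8 + 1 = 3881 (decimal)
Compute 9274 - 3881 = 5393
Convert 5393 (decimal) → 5393 = 5×1000 + 3×100 + 93 → five thousand three hundred ninety-three (English words)
five thousand three hundred ninety-three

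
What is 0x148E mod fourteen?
Convert 0x148E (hexadecimal) → 1×4096 + 4×256 + 8×16 + 14 = 5262 (decimal)
Convert fourteen (English words) → 14 (decimal)
Compute 5262 mod 14 = 12
12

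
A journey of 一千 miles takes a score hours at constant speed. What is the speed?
Convert 一千 (Chinese numeral) → 1×1000 = 1000 (decimal)
Convert a score (colloquial) → 20 (decimal)
Compute 1000 ÷ 20 = 50
50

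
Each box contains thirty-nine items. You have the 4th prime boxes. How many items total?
Convert thirty-nine (English words) → 39 (decimal)
Convert the 4th prime (prime index) → 7 (decimal)
Compute 39 × 7 = 273
273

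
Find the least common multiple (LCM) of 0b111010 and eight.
Convert 0b111010 (binary) → 32 + 16 + 8 + 2 = 58 (decimal)
Convert eight (English words) → 8 (decimal)
Compute lcm(58, 8) = 232
232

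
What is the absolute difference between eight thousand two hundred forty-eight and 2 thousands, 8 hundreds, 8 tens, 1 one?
Convert eight thousand two hundred forty-eight (English words) → 8×1000 + 2×100 + 48 = 8248 (decimal)
Convert 2 thousands, 8 hundreds, 8 tens, 1 one (place-value notation) → 2×1000 + 8×100 + 8×10 + 1 = 2881 (decimal)
Compute |8248 - 2881| = 5367
5367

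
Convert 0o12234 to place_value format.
Convert 0o12234 (octal) → 1×4096 + 2×512 + 2×64 + 3×8 + 4 = 5276 (decimal)
Convert 5276 (decimal) → 5276 = 5×1000 + 2×100 + 7×10 + 6 → 5 thousands, 2 hundreds, 7 tens, 6 ones (place-value notation)
5 thousands, 2 hundreds, 7 tens, 6 ones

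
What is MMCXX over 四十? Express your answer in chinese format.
Convert MMCXX (Roman numeral) → 1000 + 1000 + 100 + 10 + 10 = 2120 (decimal)
Convert 四十 (Chinese numeral) → 4×10 = 40 (decimal)
Compute 2120 ÷ 40 = 53
Convert 53 (decimal) → 53 = 5×10 + 3 → 五十三 (Chinese numeral)
五十三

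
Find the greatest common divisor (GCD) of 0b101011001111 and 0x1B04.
Convert 0b101011001111 (binary) → 2048 + 512 + 128 + 64 + 8 + 4 + 2 + 1 = 2767 (decimal)
Convert 0x1B04 (hexadecimal) → 1×4096 + 11×256 + 4 = 6916 (decimal)
Compute gcd(2767, 6916) = 1
1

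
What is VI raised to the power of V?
Convert VI (Roman numeral) → 5 + 1 = 6 (decimal)
Convert V (Roman numeral) → 5 (decimal)
Compute 6 ^ 5 = 7776
7776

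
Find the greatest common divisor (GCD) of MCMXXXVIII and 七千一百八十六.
Convert MCMXXXVIII (Roman numeral) → 1000 + 900 + 10 + 10 + 10 + 5 + 1 + 1 + 1 = 1938 (decimal)
Convert 七千一百八十六 (Chinese numeral) → 7×1000 + 1×100 + 8×10 + 6 = 7186 (decimal)
Compute gcd(1938, 7186) = 2
2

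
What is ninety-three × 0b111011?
Convert ninety-three (English words) → 93 (decimal)
Convert 0b111011 (binary) → 32 + 16 + 8 + 2 + 1 = 59 (decimal)
Compute 93 × 59 = 5487
5487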